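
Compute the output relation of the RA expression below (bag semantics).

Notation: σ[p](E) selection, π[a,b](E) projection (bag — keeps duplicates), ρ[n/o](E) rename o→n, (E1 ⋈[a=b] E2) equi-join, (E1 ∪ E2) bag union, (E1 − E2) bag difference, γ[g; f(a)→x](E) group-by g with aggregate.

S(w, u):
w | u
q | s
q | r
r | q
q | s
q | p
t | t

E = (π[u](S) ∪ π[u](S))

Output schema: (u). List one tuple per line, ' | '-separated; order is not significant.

Per-node cardinality:
  S → 6
  π[u](S) → 6
  S → 6
  π[u](S) → 6
  (π[u](S) ∪ π[u](S)) → 12

== RESULT ==
u
p
p
q
q
r
r
s
s
s
s
t
t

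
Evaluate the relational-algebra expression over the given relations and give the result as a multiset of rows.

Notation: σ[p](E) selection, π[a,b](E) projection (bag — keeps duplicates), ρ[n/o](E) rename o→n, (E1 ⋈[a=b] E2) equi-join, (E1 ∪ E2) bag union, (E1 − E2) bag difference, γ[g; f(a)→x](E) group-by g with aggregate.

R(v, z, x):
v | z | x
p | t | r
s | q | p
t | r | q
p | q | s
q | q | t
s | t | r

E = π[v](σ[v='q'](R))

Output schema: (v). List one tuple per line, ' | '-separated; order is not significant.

Subexpression sizes:
  R → 6
  σ[v='q'](R) → 1
  π[v](σ[v='q'](R)) → 1

== RESULT ==
v
q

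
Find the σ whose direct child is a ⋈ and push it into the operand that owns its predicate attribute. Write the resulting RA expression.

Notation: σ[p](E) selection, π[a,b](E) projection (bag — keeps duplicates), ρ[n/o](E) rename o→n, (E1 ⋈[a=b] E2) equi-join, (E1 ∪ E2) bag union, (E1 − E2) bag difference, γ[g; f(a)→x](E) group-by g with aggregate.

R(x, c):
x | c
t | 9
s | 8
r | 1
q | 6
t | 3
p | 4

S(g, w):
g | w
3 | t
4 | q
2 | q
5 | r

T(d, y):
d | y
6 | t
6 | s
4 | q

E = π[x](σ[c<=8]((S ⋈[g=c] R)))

σ filters on c, owned by the right side.
E' = π[x]((S ⋈[g=c] σ[c<=8](R)))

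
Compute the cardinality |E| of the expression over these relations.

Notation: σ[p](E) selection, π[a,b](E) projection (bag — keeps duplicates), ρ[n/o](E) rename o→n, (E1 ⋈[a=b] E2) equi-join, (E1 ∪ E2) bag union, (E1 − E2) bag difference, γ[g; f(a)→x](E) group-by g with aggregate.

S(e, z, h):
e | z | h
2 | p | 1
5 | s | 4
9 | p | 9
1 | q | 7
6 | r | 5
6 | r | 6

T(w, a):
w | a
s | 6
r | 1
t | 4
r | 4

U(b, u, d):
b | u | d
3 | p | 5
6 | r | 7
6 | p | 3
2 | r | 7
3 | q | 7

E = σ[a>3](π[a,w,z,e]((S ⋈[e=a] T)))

Per-node cardinality:
  S → 6
  T → 4
  (S ⋈[e=a] T) → 3
  π[a,w,z,e]((S ⋈[e=a] T)) → 3
  σ[a>3](π[a,w,z,e]((S ⋈[e=a] T))) → 2

|E| = 2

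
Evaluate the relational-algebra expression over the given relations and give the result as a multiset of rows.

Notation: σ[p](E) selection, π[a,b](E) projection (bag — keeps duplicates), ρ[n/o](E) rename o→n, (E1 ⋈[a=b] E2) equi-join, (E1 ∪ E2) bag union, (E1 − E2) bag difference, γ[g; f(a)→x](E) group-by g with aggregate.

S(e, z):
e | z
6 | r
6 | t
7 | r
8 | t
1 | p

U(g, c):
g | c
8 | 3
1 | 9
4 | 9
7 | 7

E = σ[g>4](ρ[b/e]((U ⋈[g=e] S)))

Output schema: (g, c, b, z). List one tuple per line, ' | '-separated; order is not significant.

Row counts bottom-up:
  U → 4
  S → 5
  (U ⋈[g=e] S) → 3
  ρ[b/e]((U ⋈[g=e] S)) → 3
  σ[g>4](ρ[b/e]((U ⋈[g=e] S))) → 2

== RESULT ==
g | c | b | z
7 | 7 | 7 | r
8 | 3 | 8 | t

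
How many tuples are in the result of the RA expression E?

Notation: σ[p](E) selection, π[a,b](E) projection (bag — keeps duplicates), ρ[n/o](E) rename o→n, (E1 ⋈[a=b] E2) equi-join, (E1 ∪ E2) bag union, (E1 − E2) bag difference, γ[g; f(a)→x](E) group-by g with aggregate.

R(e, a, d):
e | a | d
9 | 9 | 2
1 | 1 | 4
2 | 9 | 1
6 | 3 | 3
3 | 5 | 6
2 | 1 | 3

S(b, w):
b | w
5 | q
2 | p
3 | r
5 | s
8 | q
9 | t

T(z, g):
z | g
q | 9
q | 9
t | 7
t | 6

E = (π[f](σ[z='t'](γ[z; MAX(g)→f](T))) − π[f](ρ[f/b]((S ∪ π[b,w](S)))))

Subexpression sizes:
  T → 4
  γ[z; MAX(g)→f](T) → 2
  σ[z='t'](γ[z; MAX(g)→f](T)) → 1
  π[f](σ[z='t'](γ[z; MAX(g)→f](T))) → 1
  S → 6
  S → 6
  π[b,w](S) → 6
  (S ∪ π[b,w](S)) → 12
  ρ[f/b]((S ∪ π[b,w](S))) → 12
  π[f](ρ[f/b]((S ∪ π[b,w](S)))) → 12
  (π[f](σ[z='t'](γ[z; MAX(g)→f](T))) − π[f](ρ[f/b]((S ∪ π[b,w](S))))) → 1

|E| = 1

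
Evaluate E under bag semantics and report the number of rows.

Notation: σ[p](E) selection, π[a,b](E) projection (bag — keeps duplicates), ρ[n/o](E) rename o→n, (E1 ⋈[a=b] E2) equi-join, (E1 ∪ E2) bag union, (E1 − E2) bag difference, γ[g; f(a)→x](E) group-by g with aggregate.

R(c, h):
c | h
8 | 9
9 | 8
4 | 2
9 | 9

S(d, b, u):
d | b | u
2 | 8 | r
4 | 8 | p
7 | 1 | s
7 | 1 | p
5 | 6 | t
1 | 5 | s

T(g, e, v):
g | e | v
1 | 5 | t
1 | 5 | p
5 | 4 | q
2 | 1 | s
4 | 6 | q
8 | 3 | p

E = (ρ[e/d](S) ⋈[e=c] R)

Subexpression sizes:
  S → 6
  ρ[e/d](S) → 6
  R → 4
  (ρ[e/d](S) ⋈[e=c] R) → 1

|E| = 1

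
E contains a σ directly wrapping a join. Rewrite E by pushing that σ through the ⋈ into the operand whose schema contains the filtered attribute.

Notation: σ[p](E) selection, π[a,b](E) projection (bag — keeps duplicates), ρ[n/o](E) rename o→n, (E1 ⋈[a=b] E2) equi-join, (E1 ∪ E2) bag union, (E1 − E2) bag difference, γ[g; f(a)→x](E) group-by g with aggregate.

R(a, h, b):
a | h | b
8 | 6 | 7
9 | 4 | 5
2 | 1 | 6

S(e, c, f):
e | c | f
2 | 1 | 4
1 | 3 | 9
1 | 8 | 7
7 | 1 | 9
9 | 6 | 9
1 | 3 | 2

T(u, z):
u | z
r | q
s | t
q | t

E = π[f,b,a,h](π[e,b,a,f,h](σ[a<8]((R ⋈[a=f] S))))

σ filters on a, owned by the left side.
E' = π[f,b,a,h](π[e,b,a,f,h]((σ[a<8](R) ⋈[a=f] S)))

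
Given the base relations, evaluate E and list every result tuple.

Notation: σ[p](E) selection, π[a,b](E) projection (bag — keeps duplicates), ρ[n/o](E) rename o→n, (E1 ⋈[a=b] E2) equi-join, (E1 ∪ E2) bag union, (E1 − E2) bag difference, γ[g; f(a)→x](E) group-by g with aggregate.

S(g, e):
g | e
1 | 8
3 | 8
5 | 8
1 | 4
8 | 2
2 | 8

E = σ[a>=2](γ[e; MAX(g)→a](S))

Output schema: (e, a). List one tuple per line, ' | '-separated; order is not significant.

Per-node cardinality:
  S → 6
  γ[e; MAX(g)→a](S) → 3
  σ[a>=2](γ[e; MAX(g)→a](S)) → 2

== RESULT ==
e | a
2 | 8
8 | 5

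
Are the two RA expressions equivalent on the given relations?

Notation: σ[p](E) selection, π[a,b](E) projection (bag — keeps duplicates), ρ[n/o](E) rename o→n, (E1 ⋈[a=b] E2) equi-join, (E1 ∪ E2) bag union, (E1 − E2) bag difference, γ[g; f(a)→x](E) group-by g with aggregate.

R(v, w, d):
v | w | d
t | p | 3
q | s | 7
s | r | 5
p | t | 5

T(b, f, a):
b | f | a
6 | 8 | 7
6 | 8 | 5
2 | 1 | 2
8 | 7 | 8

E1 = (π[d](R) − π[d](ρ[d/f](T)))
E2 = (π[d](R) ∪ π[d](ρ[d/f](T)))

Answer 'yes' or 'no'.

E1 subexpression sizes:
  R → 4
  π[d](R) → 4
  T → 4
  ρ[d/f](T) → 4
  π[d](ρ[d/f](T)) → 4
  (π[d](R) − π[d](ρ[d/f](T))) → 3
E2 subexpression sizes:
  R → 4
  π[d](R) → 4
  T → 4
  ρ[d/f](T) → 4
  π[d](ρ[d/f](T)) → 4
  (π[d](R) ∪ π[d](ρ[d/f](T))) → 8

E1 result:
d
3
5
5
E2 result:
d
1
3
5
5
7
7
8
8
Witness: (1,) appears 0× in E1 but 1× in E2.

no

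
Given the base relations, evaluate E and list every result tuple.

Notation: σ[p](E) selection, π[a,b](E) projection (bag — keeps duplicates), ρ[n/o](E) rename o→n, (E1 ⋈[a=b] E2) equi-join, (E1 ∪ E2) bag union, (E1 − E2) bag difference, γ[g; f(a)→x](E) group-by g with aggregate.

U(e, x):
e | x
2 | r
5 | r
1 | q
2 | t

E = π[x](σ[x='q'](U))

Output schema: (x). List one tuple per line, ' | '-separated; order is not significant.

Subexpression sizes:
  U → 4
  σ[x='q'](U) → 1
  π[x](σ[x='q'](U)) → 1

== RESULT ==
x
q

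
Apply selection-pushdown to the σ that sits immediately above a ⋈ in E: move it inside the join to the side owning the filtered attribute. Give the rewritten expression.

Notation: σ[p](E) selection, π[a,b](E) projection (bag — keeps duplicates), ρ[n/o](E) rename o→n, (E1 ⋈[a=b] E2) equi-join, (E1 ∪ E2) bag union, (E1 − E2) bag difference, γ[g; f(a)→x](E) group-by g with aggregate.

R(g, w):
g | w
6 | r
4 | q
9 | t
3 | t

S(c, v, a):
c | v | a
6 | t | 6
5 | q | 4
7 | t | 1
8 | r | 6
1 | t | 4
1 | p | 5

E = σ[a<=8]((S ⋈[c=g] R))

σ filters on a, owned by the left side.
E' = (σ[a<=8](S) ⋈[c=g] R)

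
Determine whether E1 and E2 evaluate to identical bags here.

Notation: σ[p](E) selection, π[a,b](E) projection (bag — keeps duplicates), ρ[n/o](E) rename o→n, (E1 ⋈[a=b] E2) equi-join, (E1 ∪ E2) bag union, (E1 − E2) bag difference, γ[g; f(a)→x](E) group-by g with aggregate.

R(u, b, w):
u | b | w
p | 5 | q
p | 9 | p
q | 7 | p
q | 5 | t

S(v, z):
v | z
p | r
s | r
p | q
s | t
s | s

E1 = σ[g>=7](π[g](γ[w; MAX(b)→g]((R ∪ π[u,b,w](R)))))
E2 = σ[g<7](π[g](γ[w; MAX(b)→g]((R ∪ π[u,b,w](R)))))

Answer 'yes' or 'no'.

E1 row counts bottom-up:
  R → 4
  R → 4
  π[u,b,w](R) → 4
  (R ∪ π[u,b,w](R)) → 8
  γ[w; MAX(b)→g]((R ∪ π[u,b,w](R))) → 3
  π[g](γ[w; MAX(b)→g]((R ∪ π[u,b,w](R)))) → 3
  σ[g>=7](π[g](γ[w; MAX(b)→g]((R ∪ π[u,b,w](R))))) → 1
E2 row counts bottom-up:
  R → 4
  R → 4
  π[u,b,w](R) → 4
  (R ∪ π[u,b,w](R)) → 8
  γ[w; MAX(b)→g]((R ∪ π[u,b,w](R))) → 3
  π[g](γ[w; MAX(b)→g]((R ∪ π[u,b,w](R)))) → 3
  σ[g<7](π[g](γ[w; MAX(b)→g]((R ∪ π[u,b,w](R))))) → 2

E1 result:
g
9
E2 result:
g
5
5
Witness: (9,) appears 1× in E1 but 0× in E2.

no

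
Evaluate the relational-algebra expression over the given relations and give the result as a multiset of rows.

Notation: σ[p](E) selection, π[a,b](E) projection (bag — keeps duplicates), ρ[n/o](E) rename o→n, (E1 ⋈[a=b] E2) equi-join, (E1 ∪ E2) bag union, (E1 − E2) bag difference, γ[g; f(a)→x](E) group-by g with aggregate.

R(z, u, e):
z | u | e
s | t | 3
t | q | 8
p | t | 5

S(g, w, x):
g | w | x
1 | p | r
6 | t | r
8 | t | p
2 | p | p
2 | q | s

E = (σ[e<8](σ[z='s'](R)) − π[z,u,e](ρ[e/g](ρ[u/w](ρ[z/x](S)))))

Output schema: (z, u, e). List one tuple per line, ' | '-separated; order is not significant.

Subexpression sizes:
  R → 3
  σ[z='s'](R) → 1
  σ[e<8](σ[z='s'](R)) → 1
  S → 5
  ρ[z/x](S) → 5
  ρ[u/w](ρ[z/x](S)) → 5
  ρ[e/g](ρ[u/w](ρ[z/x](S))) → 5
  π[z,u,e](ρ[e/g](ρ[u/w](ρ[z/x](S)))) → 5
  (σ[e<8](σ[z='s'](R)) − π[z,u,e](ρ[e/g](ρ[u/w](ρ[z/x](S))))) → 1

== RESULT ==
z | u | e
s | t | 3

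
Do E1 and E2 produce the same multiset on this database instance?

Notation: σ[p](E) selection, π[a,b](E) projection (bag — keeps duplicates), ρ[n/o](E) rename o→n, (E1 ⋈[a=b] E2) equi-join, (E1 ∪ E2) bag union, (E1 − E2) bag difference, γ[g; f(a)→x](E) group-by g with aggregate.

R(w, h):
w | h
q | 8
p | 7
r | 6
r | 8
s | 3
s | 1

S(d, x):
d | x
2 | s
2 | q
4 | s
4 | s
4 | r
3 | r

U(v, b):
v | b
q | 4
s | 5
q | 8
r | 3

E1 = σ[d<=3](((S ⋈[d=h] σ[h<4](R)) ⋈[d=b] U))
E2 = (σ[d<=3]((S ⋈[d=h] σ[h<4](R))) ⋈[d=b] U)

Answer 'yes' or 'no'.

E1 subexpression sizes:
  S → 6
  R → 6
  σ[h<4](R) → 2
  (S ⋈[d=h] σ[h<4](R)) → 1
  U → 4
  ((S ⋈[d=h] σ[h<4](R)) ⋈[d=b] U) → 1
  σ[d<=3](((S ⋈[d=h] σ[h<4](R)) ⋈[d=b] U)) → 1
E2 subexpression sizes:
  S → 6
  R → 6
  σ[h<4](R) → 2
  (S ⋈[d=h] σ[h<4](R)) → 1
  σ[d<=3]((S ⋈[d=h] σ[h<4](R))) → 1
  U → 4
  (σ[d<=3]((S ⋈[d=h] σ[h<4](R))) ⋈[d=b] U) → 1

E1 and E2 produce the same multiset:
d | x | w | h | v | b
3 | r | s | 3 | r | 3

yes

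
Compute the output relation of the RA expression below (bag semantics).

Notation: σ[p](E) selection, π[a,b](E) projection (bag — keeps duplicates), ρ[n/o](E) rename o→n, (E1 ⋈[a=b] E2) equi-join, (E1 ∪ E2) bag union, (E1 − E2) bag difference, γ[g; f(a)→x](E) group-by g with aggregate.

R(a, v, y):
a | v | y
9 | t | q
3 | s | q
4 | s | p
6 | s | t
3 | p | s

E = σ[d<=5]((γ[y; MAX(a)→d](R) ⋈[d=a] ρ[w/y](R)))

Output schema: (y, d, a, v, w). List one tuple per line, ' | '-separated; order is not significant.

Per-node cardinality:
  R → 5
  γ[y; MAX(a)→d](R) → 4
  R → 5
  ρ[w/y](R) → 5
  (γ[y; MAX(a)→d](R) ⋈[d=a] ρ[w/y](R)) → 5
  σ[d<=5]((γ[y; MAX(a)→d](R) ⋈[d=a] ρ[w/y](R))) → 3

== RESULT ==
y | d | a | v | w
p | 4 | 4 | s | p
s | 3 | 3 | p | s
s | 3 | 3 | s | q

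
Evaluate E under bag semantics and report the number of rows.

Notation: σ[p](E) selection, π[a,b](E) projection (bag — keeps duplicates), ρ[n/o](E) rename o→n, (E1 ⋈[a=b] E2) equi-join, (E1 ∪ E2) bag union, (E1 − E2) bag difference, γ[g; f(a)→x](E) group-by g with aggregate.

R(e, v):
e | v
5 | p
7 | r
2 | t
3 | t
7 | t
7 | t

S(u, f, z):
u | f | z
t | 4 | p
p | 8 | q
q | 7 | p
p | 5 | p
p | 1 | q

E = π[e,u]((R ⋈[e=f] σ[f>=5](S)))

Per-node cardinality:
  R → 6
  S → 5
  σ[f>=5](S) → 3
  (R ⋈[e=f] σ[f>=5](S)) → 4
  π[e,u]((R ⋈[e=f] σ[f>=5](S))) → 4

|E| = 4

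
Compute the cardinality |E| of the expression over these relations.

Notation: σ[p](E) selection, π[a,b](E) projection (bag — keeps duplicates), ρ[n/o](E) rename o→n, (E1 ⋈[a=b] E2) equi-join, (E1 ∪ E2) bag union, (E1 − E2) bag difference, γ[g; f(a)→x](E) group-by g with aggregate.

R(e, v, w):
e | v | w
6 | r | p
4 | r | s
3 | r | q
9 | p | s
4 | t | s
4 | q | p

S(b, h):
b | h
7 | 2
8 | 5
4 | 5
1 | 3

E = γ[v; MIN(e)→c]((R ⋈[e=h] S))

Subexpression sizes:
  R → 6
  S → 4
  (R ⋈[e=h] S) → 1
  γ[v; MIN(e)→c]((R ⋈[e=h] S)) → 1

|E| = 1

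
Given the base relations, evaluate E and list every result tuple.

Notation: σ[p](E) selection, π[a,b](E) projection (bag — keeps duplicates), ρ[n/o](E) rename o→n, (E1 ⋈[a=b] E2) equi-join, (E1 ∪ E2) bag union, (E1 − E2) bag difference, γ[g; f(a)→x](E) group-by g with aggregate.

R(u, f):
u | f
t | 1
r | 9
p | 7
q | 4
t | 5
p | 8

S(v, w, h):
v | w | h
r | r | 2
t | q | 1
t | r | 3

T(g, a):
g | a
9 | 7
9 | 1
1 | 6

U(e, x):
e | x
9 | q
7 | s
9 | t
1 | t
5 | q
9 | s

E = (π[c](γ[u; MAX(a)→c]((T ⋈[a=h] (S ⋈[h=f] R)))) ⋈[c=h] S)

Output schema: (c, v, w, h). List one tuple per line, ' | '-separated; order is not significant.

Subexpression sizes:
  T → 3
  S → 3
  R → 6
  (S ⋈[h=f] R) → 1
  (T ⋈[a=h] (S ⋈[h=f] R)) → 1
  γ[u; MAX(a)→c]((T ⋈[a=h] (S ⋈[h=f] R))) → 1
  π[c](γ[u; MAX(a)→c]((T ⋈[a=h] (S ⋈[h=f] R)))) → 1
  S → 3
  (π[c](γ[u; MAX(a)→c]((T ⋈[a=h] (S ⋈[h=f] R)))) ⋈[c=h] S) → 1

== RESULT ==
c | v | w | h
1 | t | q | 1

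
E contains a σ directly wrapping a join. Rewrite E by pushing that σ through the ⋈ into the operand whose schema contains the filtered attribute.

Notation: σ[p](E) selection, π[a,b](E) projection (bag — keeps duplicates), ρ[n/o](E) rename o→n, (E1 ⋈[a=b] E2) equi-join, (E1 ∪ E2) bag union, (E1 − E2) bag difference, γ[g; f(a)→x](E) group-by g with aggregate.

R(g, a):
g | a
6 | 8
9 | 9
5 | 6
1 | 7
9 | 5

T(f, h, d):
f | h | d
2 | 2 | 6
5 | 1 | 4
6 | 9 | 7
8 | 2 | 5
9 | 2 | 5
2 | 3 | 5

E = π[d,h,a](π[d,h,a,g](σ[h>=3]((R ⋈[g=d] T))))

σ filters on h, owned by the right side.
E' = π[d,h,a](π[d,h,a,g]((R ⋈[g=d] σ[h>=3](T))))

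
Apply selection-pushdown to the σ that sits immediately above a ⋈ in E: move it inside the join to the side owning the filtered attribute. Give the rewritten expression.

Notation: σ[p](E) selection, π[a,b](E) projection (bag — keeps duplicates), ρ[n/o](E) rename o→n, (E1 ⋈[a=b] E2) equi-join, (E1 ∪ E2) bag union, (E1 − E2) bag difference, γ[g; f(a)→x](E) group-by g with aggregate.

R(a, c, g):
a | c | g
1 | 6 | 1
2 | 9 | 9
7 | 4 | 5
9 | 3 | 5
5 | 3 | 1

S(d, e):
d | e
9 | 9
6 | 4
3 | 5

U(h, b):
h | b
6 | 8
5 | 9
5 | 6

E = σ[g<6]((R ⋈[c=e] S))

σ filters on g, owned by the left side.
E' = (σ[g<6](R) ⋈[c=e] S)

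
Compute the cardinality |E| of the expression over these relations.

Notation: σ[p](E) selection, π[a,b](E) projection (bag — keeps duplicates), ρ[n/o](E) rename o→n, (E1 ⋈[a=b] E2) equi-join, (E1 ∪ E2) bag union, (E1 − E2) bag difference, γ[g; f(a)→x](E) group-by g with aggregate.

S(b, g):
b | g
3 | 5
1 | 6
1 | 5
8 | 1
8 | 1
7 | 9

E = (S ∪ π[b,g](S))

Subexpression sizes:
  S → 6
  S → 6
  π[b,g](S) → 6
  (S ∪ π[b,g](S)) → 12

|E| = 12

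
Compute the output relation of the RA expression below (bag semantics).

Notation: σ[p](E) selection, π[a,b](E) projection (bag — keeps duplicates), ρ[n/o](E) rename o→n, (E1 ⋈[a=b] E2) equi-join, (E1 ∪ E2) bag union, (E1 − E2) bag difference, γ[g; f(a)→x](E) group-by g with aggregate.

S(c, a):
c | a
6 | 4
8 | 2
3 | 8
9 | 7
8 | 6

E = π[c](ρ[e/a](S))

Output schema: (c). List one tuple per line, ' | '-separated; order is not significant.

Stepwise |·|:
  S → 5
  ρ[e/a](S) → 5
  π[c](ρ[e/a](S)) → 5

== RESULT ==
c
3
6
8
8
9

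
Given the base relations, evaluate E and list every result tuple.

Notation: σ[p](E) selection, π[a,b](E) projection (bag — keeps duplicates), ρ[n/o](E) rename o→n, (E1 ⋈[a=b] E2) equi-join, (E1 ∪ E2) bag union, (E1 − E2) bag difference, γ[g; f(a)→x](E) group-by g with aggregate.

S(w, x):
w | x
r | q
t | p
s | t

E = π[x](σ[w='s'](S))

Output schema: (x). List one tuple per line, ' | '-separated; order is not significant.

Row counts bottom-up:
  S → 3
  σ[w='s'](S) → 1
  π[x](σ[w='s'](S)) → 1

== RESULT ==
x
t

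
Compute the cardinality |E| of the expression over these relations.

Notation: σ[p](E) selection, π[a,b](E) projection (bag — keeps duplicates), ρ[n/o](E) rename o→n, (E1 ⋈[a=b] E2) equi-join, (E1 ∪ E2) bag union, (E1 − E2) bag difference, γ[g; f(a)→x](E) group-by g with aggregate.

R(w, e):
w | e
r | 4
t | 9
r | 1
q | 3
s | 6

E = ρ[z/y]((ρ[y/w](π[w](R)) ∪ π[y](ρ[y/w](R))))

Per-node cardinality:
  R → 5
  π[w](R) → 5
  ρ[y/w](π[w](R)) → 5
  R → 5
  ρ[y/w](R) → 5
  π[y](ρ[y/w](R)) → 5
  (ρ[y/w](π[w](R)) ∪ π[y](ρ[y/w](R))) → 10
  ρ[z/y]((ρ[y/w](π[w](R)) ∪ π[y](ρ[y/w](R)))) → 10

|E| = 10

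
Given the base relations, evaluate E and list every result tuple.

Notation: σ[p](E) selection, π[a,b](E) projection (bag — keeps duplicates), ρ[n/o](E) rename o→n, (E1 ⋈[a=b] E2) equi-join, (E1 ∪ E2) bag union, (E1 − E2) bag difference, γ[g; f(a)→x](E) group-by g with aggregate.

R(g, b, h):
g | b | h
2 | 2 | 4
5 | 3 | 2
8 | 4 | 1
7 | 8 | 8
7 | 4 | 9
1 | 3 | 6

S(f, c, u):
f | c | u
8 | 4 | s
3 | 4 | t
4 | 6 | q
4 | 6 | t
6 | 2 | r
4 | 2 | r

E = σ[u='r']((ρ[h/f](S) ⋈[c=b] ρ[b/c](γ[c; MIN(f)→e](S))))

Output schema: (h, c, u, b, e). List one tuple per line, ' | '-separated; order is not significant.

Stepwise |·|:
  S → 6
  ρ[h/f](S) → 6
  S → 6
  γ[c; MIN(f)→e](S) → 3
  ρ[b/c](γ[c; MIN(f)→e](S)) → 3
  (ρ[h/f](S) ⋈[c=b] ρ[b/c](γ[c; MIN(f)→e](S))) → 6
  σ[u='r']((ρ[h/f](S) ⋈[c=b] ρ[b/c](γ[c; MIN(f)→e](S)))) → 2

== RESULT ==
h | c | u | b | e
4 | 2 | r | 2 | 4
6 | 2 | r | 2 | 4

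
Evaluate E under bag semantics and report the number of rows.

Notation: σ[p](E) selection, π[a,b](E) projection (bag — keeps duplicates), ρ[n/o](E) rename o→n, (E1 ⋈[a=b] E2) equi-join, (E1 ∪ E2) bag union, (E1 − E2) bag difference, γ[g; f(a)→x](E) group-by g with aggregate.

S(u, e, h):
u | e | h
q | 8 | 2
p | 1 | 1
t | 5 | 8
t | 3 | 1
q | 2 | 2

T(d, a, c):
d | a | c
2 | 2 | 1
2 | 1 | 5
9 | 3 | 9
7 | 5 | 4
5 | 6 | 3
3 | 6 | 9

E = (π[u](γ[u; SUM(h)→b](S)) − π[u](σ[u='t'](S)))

Stepwise |·|:
  S → 5
  γ[u; SUM(h)→b](S) → 3
  π[u](γ[u; SUM(h)→b](S)) → 3
  S → 5
  σ[u='t'](S) → 2
  π[u](σ[u='t'](S)) → 2
  (π[u](γ[u; SUM(h)→b](S)) − π[u](σ[u='t'](S))) → 2

|E| = 2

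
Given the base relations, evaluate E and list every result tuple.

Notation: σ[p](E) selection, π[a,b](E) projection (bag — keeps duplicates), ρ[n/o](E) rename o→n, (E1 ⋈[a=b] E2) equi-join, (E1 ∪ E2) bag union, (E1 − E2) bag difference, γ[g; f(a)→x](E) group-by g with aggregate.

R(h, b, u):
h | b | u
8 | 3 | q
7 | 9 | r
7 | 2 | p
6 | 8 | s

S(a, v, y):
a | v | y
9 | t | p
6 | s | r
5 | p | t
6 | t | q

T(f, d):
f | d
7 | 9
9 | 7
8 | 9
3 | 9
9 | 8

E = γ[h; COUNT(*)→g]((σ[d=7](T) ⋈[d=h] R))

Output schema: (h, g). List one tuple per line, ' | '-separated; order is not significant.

Subexpression sizes:
  T → 5
  σ[d=7](T) → 1
  R → 4
  (σ[d=7](T) ⋈[d=h] R) → 2
  γ[h; COUNT(*)→g]((σ[d=7](T) ⋈[d=h] R)) → 1

== RESULT ==
h | g
7 | 2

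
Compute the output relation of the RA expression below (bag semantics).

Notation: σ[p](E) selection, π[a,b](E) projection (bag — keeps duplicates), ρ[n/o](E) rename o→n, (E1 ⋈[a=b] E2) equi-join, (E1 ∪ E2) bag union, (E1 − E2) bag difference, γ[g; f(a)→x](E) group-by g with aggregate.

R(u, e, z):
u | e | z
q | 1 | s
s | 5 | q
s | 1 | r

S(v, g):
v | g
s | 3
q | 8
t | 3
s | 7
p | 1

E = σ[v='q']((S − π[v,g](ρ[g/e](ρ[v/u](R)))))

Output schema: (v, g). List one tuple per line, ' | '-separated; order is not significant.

Stepwise |·|:
  S → 5
  R → 3
  ρ[v/u](R) → 3
  ρ[g/e](ρ[v/u](R)) → 3
  π[v,g](ρ[g/e](ρ[v/u](R))) → 3
  (S − π[v,g](ρ[g/e](ρ[v/u](R)))) → 5
  σ[v='q']((S − π[v,g](ρ[g/e](ρ[v/u](R))))) → 1

== RESULT ==
v | g
q | 8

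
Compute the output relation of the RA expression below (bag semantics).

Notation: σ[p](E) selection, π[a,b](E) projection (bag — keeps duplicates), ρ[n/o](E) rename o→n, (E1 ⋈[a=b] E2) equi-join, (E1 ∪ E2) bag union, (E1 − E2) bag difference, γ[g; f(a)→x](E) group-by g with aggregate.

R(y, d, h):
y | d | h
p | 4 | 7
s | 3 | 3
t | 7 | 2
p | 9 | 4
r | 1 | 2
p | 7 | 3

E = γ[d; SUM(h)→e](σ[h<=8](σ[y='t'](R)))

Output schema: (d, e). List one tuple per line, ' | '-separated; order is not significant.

Stepwise |·|:
  R → 6
  σ[y='t'](R) → 1
  σ[h<=8](σ[y='t'](R)) → 1
  γ[d; SUM(h)→e](σ[h<=8](σ[y='t'](R))) → 1

== RESULT ==
d | e
7 | 2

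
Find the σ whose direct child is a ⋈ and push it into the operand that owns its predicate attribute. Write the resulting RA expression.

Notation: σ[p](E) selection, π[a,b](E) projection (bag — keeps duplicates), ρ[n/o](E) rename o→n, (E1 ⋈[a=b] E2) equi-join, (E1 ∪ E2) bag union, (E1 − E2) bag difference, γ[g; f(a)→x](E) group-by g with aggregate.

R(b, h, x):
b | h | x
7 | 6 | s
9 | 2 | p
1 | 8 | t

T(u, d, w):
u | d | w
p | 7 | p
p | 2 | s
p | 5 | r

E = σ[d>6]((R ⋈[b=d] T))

σ filters on d, owned by the right side.
E' = (R ⋈[b=d] σ[d>6](T))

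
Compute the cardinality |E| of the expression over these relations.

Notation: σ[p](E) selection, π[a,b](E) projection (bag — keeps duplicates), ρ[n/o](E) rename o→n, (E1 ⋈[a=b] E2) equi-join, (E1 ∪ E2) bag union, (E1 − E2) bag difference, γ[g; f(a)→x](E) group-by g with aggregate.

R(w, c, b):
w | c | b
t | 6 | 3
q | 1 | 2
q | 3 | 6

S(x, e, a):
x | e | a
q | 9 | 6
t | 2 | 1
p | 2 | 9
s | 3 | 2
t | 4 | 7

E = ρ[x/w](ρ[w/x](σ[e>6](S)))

Stepwise |·|:
  S → 5
  σ[e>6](S) → 1
  ρ[w/x](σ[e>6](S)) → 1
  ρ[x/w](ρ[w/x](σ[e>6](S))) → 1

|E| = 1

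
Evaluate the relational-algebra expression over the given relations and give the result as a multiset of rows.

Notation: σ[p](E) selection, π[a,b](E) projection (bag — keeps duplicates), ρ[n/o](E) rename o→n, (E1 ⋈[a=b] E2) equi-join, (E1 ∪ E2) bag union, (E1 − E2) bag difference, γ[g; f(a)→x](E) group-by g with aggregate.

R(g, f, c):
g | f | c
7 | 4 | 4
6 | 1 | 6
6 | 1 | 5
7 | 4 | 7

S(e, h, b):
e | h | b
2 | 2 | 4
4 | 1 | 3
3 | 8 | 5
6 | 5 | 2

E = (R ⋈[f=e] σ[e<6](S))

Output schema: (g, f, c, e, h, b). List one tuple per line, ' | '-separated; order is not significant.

Subexpression sizes:
  R → 4
  S → 4
  σ[e<6](S) → 3
  (R ⋈[f=e] σ[e<6](S)) → 2

== RESULT ==
g | f | c | e | h | b
7 | 4 | 4 | 4 | 1 | 3
7 | 4 | 7 | 4 | 1 | 3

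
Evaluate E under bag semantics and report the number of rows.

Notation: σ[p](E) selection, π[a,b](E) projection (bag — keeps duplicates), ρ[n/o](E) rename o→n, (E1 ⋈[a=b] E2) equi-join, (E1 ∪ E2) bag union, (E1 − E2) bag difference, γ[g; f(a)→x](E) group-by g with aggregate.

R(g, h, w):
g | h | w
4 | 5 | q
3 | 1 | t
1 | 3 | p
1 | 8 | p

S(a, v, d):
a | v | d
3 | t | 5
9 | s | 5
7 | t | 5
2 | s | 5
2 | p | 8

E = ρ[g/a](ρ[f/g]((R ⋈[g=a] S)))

Stepwise |·|:
  R → 4
  S → 5
  (R ⋈[g=a] S) → 1
  ρ[f/g]((R ⋈[g=a] S)) → 1
  ρ[g/a](ρ[f/g]((R ⋈[g=a] S))) → 1

|E| = 1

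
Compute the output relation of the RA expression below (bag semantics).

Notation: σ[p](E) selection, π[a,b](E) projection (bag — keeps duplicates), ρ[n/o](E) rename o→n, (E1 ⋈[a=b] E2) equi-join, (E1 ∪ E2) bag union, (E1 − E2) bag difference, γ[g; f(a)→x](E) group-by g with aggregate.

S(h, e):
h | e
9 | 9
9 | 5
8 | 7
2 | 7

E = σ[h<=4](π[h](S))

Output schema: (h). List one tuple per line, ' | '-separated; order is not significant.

Per-node cardinality:
  S → 4
  π[h](S) → 4
  σ[h<=4](π[h](S)) → 1

== RESULT ==
h
2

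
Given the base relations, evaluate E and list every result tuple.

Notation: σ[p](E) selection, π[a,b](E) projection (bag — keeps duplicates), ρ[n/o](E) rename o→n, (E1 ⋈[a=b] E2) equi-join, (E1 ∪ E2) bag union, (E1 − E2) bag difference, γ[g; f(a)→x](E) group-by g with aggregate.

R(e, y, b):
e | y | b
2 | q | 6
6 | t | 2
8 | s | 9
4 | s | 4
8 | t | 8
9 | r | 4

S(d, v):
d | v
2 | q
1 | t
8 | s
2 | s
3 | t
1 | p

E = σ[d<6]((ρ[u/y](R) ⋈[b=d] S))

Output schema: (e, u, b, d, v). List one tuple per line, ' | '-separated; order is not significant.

Subexpression sizes:
  R → 6
  ρ[u/y](R) → 6
  S → 6
  (ρ[u/y](R) ⋈[b=d] S) → 3
  σ[d<6]((ρ[u/y](R) ⋈[b=d] S)) → 2

== RESULT ==
e | u | b | d | v
6 | t | 2 | 2 | q
6 | t | 2 | 2 | s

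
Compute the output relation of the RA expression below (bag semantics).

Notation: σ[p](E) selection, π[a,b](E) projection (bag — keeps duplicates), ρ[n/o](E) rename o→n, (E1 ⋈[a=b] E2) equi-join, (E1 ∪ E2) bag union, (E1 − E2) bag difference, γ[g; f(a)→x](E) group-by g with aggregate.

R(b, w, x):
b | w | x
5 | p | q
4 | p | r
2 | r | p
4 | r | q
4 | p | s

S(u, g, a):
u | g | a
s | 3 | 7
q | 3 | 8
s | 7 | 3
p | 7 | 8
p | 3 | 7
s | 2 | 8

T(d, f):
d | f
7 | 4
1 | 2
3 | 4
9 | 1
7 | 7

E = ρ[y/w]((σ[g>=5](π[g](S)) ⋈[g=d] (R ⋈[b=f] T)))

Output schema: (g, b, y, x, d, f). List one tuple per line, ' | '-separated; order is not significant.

Row counts bottom-up:
  S → 6
  π[g](S) → 6
  σ[g>=5](π[g](S)) → 2
  R → 5
  T → 5
  (R ⋈[b=f] T) → 7
  (σ[g>=5](π[g](S)) ⋈[g=d] (R ⋈[b=f] T)) → 6
  ρ[y/w]((σ[g>=5](π[g](S)) ⋈[g=d] (R ⋈[b=f] T))) → 6

== RESULT ==
g | b | y | x | d | f
7 | 4 | p | r | 7 | 4
7 | 4 | p | r | 7 | 4
7 | 4 | p | s | 7 | 4
7 | 4 | p | s | 7 | 4
7 | 4 | r | q | 7 | 4
7 | 4 | r | q | 7 | 4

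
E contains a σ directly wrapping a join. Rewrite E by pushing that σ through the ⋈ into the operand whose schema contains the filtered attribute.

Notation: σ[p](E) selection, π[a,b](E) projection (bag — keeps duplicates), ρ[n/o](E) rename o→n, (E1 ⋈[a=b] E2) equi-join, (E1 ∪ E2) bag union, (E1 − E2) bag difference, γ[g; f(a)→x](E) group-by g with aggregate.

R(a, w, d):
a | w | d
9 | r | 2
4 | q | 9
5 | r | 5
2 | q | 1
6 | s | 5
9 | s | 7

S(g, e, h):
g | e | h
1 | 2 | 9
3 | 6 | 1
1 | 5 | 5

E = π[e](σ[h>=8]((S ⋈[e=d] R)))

σ filters on h, owned by the left side.
E' = π[e]((σ[h>=8](S) ⋈[e=d] R))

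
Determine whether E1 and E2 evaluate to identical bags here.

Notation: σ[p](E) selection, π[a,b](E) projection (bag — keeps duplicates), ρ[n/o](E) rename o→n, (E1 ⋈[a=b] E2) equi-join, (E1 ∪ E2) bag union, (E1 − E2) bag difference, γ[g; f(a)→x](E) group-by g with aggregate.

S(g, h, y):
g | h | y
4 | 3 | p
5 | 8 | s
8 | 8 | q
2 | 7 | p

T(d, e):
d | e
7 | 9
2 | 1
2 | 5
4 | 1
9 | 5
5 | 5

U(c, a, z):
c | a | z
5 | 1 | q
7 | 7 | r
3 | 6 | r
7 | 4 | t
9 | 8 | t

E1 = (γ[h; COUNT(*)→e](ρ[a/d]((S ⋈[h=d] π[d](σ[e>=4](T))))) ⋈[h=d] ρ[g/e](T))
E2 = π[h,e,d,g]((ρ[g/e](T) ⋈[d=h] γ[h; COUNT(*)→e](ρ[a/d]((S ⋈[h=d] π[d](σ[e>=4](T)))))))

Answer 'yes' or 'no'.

E1 per-node cardinality:
  S → 4
  T → 6
  σ[e>=4](T) → 4
  π[d](σ[e>=4](T)) → 4
  (S ⋈[h=d] π[d](σ[e>=4](T))) → 1
  ρ[a/d]((S ⋈[h=d] π[d](σ[e>=4](T)))) → 1
  γ[h; COUNT(*)→e](ρ[a/d]((S ⋈[h=d] π[d](σ[e>=4](T))))) → 1
  T → 6
  ρ[g/e](T) → 6
  (γ[h; COUNT(*)→e](ρ[a/d]((S ⋈[h=d] π[d](σ[e>=4](T))))) ⋈[h=d] ρ[g/e](T)) → 1
E2 per-node cardinality:
  T → 6
  ρ[g/e](T) → 6
  S → 4
  T → 6
  σ[e>=4](T) → 4
  π[d](σ[e>=4](T)) → 4
  (S ⋈[h=d] π[d](σ[e>=4](T))) → 1
  ρ[a/d]((S ⋈[h=d] π[d](σ[e>=4](T)))) → 1
  γ[h; COUNT(*)→e](ρ[a/d]((S ⋈[h=d] π[d](σ[e>=4](T))))) → 1
  (ρ[g/e](T) ⋈[d=h] γ[h; COUNT(*)→e](ρ[a/d]((S ⋈[h=d] π[d](σ[e>=4](T)))))) → 1
  π[h,e,d,g]((ρ[g/e](T) ⋈[d=h] γ[h; COUNT(*)→e](ρ[a/d]((S ⋈[h=d] π[d](σ[e>=4](T))))))) → 1

E1 and E2 produce the same multiset:
h | e | d | g
7 | 1 | 7 | 9

yes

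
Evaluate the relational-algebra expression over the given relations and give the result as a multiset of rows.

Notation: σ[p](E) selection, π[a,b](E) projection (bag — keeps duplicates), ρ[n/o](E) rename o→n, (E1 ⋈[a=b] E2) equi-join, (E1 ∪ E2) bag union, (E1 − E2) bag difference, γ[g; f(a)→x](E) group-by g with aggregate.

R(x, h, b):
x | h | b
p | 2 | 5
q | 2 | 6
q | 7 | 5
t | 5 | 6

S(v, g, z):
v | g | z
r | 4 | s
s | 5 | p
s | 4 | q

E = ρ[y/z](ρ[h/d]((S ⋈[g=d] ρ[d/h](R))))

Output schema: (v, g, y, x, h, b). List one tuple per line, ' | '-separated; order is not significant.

Subexpression sizes:
  S → 3
  R → 4
  ρ[d/h](R) → 4
  (S ⋈[g=d] ρ[d/h](R)) → 1
  ρ[h/d]((S ⋈[g=d] ρ[d/h](R))) → 1
  ρ[y/z](ρ[h/d]((S ⋈[g=d] ρ[d/h](R)))) → 1

== RESULT ==
v | g | y | x | h | b
s | 5 | p | t | 5 | 6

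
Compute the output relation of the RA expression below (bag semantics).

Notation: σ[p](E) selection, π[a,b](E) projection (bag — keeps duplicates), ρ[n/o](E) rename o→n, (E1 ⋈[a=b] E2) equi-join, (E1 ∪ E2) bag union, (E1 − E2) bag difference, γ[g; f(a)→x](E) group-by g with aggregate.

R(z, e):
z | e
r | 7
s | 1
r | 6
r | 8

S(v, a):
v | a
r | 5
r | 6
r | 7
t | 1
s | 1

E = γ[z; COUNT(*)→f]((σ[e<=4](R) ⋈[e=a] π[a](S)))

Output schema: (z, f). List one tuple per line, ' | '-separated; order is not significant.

Per-node cardinality:
  R → 4
  σ[e<=4](R) → 1
  S → 5
  π[a](S) → 5
  (σ[e<=4](R) ⋈[e=a] π[a](S)) → 2
  γ[z; COUNT(*)→f]((σ[e<=4](R) ⋈[e=a] π[a](S))) → 1

== RESULT ==
z | f
s | 2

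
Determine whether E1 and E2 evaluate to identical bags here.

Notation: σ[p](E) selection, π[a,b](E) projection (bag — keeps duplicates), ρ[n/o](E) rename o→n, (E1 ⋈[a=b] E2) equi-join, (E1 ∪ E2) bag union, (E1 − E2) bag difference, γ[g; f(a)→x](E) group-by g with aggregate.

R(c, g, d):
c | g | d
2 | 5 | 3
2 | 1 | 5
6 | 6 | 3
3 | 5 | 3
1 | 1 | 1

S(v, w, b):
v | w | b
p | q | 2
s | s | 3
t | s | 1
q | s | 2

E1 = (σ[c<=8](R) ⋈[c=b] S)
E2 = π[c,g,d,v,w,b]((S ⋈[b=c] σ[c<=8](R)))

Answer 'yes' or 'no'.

E1 stepwise |·|:
  R → 5
  σ[c<=8](R) → 5
  S → 4
  (σ[c<=8](R) ⋈[c=b] S) → 6
E2 stepwise |·|:
  S → 4
  R → 5
  σ[c<=8](R) → 5
  (S ⋈[b=c] σ[c<=8](R)) → 6
  π[c,g,d,v,w,b]((S ⋈[b=c] σ[c<=8](R))) → 6

E1 and E2 produce the same multiset:
c | g | d | v | w | b
1 | 1 | 1 | t | s | 1
2 | 1 | 5 | p | q | 2
2 | 1 | 5 | q | s | 2
2 | 5 | 3 | p | q | 2
2 | 5 | 3 | q | s | 2
3 | 5 | 3 | s | s | 3

yes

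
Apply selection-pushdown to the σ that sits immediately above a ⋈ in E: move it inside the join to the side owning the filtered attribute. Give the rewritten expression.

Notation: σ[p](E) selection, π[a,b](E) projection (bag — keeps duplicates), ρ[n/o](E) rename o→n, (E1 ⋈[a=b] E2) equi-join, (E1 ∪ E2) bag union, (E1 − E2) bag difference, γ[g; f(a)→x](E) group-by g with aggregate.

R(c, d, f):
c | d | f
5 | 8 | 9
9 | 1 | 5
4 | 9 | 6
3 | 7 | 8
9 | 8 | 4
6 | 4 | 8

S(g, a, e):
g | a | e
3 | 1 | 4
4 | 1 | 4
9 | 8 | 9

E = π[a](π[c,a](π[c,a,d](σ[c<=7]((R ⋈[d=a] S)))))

σ filters on c, owned by the left side.
E' = π[a](π[c,a](π[c,a,d]((σ[c<=7](R) ⋈[d=a] S))))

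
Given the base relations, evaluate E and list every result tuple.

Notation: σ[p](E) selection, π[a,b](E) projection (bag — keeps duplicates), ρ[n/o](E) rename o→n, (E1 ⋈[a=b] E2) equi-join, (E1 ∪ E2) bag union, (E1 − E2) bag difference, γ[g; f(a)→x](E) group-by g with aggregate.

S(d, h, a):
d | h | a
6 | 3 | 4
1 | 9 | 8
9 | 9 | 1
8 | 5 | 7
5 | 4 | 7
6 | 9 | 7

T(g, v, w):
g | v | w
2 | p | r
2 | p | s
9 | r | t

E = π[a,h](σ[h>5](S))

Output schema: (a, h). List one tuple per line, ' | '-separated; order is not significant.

Per-node cardinality:
  S → 6
  σ[h>5](S) → 3
  π[a,h](σ[h>5](S)) → 3

== RESULT ==
a | h
1 | 9
7 | 9
8 | 9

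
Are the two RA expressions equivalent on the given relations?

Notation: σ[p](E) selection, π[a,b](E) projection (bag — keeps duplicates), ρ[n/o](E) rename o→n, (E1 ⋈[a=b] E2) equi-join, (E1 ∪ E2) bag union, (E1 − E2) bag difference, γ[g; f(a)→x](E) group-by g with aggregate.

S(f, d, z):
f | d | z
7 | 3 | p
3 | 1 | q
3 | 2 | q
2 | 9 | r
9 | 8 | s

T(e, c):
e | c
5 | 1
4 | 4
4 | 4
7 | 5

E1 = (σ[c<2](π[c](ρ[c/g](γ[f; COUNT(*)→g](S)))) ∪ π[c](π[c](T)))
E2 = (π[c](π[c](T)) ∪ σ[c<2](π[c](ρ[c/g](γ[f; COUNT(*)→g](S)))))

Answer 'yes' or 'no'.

E1 stepwise |·|:
  S → 5
  γ[f; COUNT(*)→g](S) → 4
  ρ[c/g](γ[f; COUNT(*)→g](S)) → 4
  π[c](ρ[c/g](γ[f; COUNT(*)→g](S))) → 4
  σ[c<2](π[c](ρ[c/g](γ[f; COUNT(*)→g](S)))) → 3
  T → 4
  π[c](T) → 4
  π[c](π[c](T)) → 4
  (σ[c<2](π[c](ρ[c/g](γ[f; COUNT(*)→g](S)))) ∪ π[c](π[c](T))) → 7
E2 stepwise |·|:
  T → 4
  π[c](T) → 4
  π[c](π[c](T)) → 4
  S → 5
  γ[f; COUNT(*)→g](S) → 4
  ρ[c/g](γ[f; COUNT(*)→g](S)) → 4
  π[c](ρ[c/g](γ[f; COUNT(*)→g](S))) → 4
  σ[c<2](π[c](ρ[c/g](γ[f; COUNT(*)→g](S)))) → 3
  (π[c](π[c](T)) ∪ σ[c<2](π[c](ρ[c/g](γ[f; COUNT(*)→g](S))))) → 7

E1 and E2 produce the same multiset:
c
1
1
1
1
4
4
5

yes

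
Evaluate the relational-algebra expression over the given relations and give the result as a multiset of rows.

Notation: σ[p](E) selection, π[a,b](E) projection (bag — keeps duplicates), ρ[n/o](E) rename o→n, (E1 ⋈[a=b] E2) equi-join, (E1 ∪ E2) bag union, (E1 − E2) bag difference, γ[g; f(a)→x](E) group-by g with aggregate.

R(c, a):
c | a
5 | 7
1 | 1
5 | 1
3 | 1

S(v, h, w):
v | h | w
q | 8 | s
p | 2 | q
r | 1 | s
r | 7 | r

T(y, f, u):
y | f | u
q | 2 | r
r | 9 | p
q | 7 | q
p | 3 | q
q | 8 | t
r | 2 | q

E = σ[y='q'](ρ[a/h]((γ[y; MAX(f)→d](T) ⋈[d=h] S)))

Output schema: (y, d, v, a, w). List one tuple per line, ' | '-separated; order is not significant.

Stepwise |·|:
  T → 6
  γ[y; MAX(f)→d](T) → 3
  S → 4
  (γ[y; MAX(f)→d](T) ⋈[d=h] S) → 1
  ρ[a/h]((γ[y; MAX(f)→d](T) ⋈[d=h] S)) → 1
  σ[y='q'](ρ[a/h]((γ[y; MAX(f)→d](T) ⋈[d=h] S))) → 1

== RESULT ==
y | d | v | a | w
q | 8 | q | 8 | s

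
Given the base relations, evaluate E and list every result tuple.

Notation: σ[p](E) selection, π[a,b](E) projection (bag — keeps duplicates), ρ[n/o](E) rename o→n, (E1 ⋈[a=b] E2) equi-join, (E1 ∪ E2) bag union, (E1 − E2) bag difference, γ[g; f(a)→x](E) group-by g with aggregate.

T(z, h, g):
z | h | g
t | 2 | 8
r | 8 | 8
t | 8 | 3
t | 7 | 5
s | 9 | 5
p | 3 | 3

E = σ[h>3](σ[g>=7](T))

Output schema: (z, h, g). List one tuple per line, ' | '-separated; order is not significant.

Stepwise |·|:
  T → 6
  σ[g>=7](T) → 2
  σ[h>3](σ[g>=7](T)) → 1

== RESULT ==
z | h | g
r | 8 | 8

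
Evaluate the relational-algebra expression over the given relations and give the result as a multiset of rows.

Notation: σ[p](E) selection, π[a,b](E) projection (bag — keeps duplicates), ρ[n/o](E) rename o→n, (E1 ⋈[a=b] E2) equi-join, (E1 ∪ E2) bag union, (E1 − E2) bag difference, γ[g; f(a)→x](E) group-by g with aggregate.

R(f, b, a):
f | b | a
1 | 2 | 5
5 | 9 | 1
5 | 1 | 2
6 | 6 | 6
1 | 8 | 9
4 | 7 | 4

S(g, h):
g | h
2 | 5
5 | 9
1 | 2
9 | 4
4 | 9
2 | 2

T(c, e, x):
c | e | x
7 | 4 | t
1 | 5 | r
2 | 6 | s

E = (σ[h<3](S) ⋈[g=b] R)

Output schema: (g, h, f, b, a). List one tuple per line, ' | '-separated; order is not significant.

Stepwise |·|:
  S → 6
  σ[h<3](S) → 2
  R → 6
  (σ[h<3](S) ⋈[g=b] R) → 2

== RESULT ==
g | h | f | b | a
1 | 2 | 5 | 1 | 2
2 | 2 | 1 | 2 | 5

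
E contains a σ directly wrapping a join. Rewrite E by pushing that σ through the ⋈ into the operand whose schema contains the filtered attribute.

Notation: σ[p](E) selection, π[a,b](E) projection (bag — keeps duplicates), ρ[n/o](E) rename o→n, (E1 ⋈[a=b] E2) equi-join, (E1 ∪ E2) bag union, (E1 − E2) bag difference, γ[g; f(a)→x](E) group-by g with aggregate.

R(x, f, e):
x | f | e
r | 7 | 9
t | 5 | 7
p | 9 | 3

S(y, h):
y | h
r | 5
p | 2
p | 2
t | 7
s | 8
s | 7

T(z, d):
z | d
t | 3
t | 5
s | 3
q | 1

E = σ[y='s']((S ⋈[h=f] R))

σ filters on y, owned by the left side.
E' = (σ[y='s'](S) ⋈[h=f] R)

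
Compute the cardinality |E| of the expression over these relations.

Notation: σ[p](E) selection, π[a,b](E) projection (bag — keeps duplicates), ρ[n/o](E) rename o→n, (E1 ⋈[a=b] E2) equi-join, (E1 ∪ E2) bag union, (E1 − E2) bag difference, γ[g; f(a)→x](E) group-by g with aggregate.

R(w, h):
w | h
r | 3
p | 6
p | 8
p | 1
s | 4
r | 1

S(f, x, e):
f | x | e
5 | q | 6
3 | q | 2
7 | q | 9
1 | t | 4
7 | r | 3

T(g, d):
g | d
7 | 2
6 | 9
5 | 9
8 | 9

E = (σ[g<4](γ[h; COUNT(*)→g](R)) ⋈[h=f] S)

Per-node cardinality:
  R → 6
  γ[h; COUNT(*)→g](R) → 5
  σ[g<4](γ[h; COUNT(*)→g](R)) → 5
  S → 5
  (σ[g<4](γ[h; COUNT(*)→g](R)) ⋈[h=f] S) → 2

|E| = 2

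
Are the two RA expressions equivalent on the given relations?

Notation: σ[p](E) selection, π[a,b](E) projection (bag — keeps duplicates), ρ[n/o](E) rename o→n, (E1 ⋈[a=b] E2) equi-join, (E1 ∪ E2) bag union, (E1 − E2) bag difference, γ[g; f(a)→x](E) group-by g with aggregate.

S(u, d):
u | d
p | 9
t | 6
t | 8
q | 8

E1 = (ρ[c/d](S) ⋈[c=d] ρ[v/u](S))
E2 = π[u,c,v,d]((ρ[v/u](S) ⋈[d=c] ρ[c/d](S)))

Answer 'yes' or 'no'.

E1 subexpression sizes:
  S → 4
  ρ[c/d](S) → 4
  S → 4
  ρ[v/u](S) → 4
  (ρ[c/d](S) ⋈[c=d] ρ[v/u](S)) → 6
E2 subexpression sizes:
  S → 4
  ρ[v/u](S) → 4
  S → 4
  ρ[c/d](S) → 4
  (ρ[v/u](S) ⋈[d=c] ρ[c/d](S)) → 6
  π[u,c,v,d]((ρ[v/u](S) ⋈[d=c] ρ[c/d](S))) → 6

E1 and E2 produce the same multiset:
u | c | v | d
p | 9 | p | 9
q | 8 | q | 8
q | 8 | t | 8
t | 6 | t | 6
t | 8 | q | 8
t | 8 | t | 8

yes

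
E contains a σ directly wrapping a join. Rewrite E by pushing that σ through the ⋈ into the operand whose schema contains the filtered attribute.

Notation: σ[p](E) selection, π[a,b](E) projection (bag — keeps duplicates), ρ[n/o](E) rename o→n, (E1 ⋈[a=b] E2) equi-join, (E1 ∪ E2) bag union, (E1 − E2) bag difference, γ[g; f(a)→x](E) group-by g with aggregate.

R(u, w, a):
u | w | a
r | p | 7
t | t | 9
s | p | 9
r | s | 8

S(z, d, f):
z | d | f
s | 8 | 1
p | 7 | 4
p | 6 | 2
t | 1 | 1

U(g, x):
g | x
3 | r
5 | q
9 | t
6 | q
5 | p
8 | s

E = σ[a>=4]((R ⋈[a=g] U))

σ filters on a, owned by the left side.
E' = (σ[a>=4](R) ⋈[a=g] U)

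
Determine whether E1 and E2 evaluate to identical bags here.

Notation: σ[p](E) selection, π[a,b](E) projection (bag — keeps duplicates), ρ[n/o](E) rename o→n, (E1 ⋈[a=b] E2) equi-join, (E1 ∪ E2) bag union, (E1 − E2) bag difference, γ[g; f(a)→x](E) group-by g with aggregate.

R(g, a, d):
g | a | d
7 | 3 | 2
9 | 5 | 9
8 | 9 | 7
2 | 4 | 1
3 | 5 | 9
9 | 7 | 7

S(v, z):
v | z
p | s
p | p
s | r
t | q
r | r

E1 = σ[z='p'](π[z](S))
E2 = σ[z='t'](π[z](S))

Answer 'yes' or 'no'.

E1 subexpression sizes:
  S → 5
  π[z](S) → 5
  σ[z='p'](π[z](S)) → 1
E2 subexpression sizes:
  S → 5
  π[z](S) → 5
  σ[z='t'](π[z](S)) → 0

E1 result:
z
p
E2 result:
z
(0 rows)
Witness: ('p',) appears 1× in E1 but 0× in E2.

no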